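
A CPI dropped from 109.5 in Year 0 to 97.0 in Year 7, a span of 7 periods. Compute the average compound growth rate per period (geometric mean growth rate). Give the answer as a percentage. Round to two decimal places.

Growth factor = (97.0/109.5)^(1/7) = (0.885845)^(1/7) = 0.982833
Growth rate = 0.982833 − 1 = -0.017167 = -1.7167%

-1.72%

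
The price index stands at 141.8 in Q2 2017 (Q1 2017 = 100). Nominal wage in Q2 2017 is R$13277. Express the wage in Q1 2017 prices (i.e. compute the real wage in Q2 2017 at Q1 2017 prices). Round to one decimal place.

Real = Nominal ÷ (Index/100) = 13277 ÷ (141.8/100)
     = 13277 ÷ 1.418 = 9363.1876

9363.2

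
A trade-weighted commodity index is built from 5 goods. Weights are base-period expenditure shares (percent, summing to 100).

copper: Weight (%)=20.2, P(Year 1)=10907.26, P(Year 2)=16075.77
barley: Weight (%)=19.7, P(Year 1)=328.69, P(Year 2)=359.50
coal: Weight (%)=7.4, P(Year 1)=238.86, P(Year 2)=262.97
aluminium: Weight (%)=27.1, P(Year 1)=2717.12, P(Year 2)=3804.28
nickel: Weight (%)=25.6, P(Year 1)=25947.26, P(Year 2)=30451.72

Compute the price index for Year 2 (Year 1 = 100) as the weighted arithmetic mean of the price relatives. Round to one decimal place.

copper: 20.2 × (16075.77/10907.26) = 20.2 × 1.473860 = 29.7720
barley: 19.7 × (359.50/328.69) = 19.7 × 1.093736 = 21.5466
coal: 7.4 × (262.97/238.86) = 7.4 × 1.100938 = 8.1469
aluminium: 27.1 × (3804.28/2717.12) = 27.1 × 1.400115 = 37.9431
nickel: 25.6 × (30451.72/25947.26) = 25.6 × 1.173601 = 30.0442
Index = Σ wᵢ·(p₁ᵢ/p₀ᵢ) = 29.7720 + 21.5466 + 8.1469 + 37.9431 + 30.0442 = 127.4528

127.5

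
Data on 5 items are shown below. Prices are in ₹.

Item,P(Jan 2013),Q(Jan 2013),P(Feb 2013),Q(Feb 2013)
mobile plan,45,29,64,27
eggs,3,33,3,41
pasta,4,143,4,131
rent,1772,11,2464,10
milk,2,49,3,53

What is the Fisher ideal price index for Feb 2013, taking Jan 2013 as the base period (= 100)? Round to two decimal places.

138.05

Laspeyres component (base-period weights):
ΣP(Feb 2013)Q(Jan 2013) = 64×29 + 3×33 + 4×143 + 2464×11 + 3×49 = 1856 + 99 + 572 + 27104 + 147 = 29778
ΣP(Jan 2013)Q(Jan 2013) = 45×29 + 3×33 + 4×143 + 1772×11 + 2×49 = 1305 + 99 + 572 + 19492 + 98 = 21566
L = 29778 / 21566 × 100 = 138.0785
Paasche component (current-period weights):
ΣP(Feb 2013)Q(Feb 2013) = 64×27 + 3×41 + 4×131 + 2464×10 + 3×53 = 1728 + 123 + 524 + 24640 + 159 = 27174
ΣP(Jan 2013)Q(Feb 2013) = 45×27 + 3×41 + 4×131 + 1772×10 + 2×53 = 1215 + 123 + 524 + 17720 + 106 = 19688
P = 27174 / 19688 × 100 = 138.0232
Fisher = √(L × P) = √(138.0785 × 138.0232) = 138.0508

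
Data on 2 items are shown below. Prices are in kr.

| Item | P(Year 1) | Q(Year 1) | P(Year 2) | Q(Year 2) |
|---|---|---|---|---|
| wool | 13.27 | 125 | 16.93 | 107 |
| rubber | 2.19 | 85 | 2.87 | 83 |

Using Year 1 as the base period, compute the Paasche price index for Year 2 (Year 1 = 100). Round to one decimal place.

Paasche price index uses current-period quantities as weights.
ΣP(Year 2)·Q(Year 2) = 16.93×107 + 2.87×83 = 1811.51 + 238.21 = 2049.72
ΣP(Year 1)·Q(Year 2) = 13.27×107 + 2.19×83 = 1419.89 + 181.77 = 1601.66
Index = 2049.72 / 1601.66 × 100 = 127.9747

128.0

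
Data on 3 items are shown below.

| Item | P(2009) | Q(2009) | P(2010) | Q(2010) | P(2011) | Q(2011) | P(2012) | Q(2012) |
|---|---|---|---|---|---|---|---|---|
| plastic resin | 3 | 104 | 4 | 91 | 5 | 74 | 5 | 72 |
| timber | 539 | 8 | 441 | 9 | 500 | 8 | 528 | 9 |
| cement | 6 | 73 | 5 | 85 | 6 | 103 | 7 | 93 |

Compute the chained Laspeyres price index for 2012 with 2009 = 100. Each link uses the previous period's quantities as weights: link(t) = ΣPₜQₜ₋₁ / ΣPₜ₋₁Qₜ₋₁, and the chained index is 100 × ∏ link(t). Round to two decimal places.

Link 2009→2010:
ΣP(2010)Q(2009) = 4×104 + 441×8 + 5×73 = 416 + 3528 + 365 = 4309
ΣP(2009)Q(2009) = 3×104 + 539×8 + 6×73 = 312 + 4312 + 438 = 5062
link = 4309/5062 = 0.851245
Link 2010→2011:
ΣP(2011)Q(2010) = 5×91 + 500×9 + 6×85 = 455 + 4500 + 510 = 5465
ΣP(2010)Q(2010) = 4×91 + 441×9 + 5×85 = 364 + 3969 + 425 = 4758
link = 5465/4758 = 1.148592
Link 2011→2012:
ΣP(2012)Q(2011) = 5×74 + 528×8 + 7×103 = 370 + 4224 + 721 = 5315
ΣP(2011)Q(2011) = 5×74 + 500×8 + 6×103 = 370 + 4000 + 618 = 4988
link = 5315/4988 = 1.065557
Chained index = 100 × 0.851245 × 1.148592 × 1.065557 = 104.1830

104.18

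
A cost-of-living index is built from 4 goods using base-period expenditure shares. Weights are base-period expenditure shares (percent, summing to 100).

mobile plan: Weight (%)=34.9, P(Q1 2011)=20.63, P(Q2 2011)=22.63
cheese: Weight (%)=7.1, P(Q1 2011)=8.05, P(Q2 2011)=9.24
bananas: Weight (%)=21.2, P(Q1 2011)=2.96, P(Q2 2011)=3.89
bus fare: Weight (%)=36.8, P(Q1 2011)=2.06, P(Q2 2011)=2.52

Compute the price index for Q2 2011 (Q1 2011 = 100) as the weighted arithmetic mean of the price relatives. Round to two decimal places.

119.31

mobile plan: 34.9 × (22.63/20.63) = 34.9 × 1.096946 = 38.2834
cheese: 7.1 × (9.24/8.05) = 7.1 × 1.147826 = 8.1496
bananas: 21.2 × (3.89/2.96) = 21.2 × 1.314189 = 27.8608
bus fare: 36.8 × (2.52/2.06) = 36.8 × 1.223301 = 45.0175
Index = Σ wᵢ·(p₁ᵢ/p₀ᵢ) = 38.2834 + 8.1496 + 27.8608 + 45.0175 = 119.3113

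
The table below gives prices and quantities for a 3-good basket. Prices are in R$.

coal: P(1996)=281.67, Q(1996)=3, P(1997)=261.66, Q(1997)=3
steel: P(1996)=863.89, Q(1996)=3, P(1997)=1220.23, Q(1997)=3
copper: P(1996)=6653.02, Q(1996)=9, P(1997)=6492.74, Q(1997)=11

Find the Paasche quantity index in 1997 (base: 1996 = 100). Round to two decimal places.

Paasche quantity index uses current-period prices as weights.
ΣP(1997)·Q(1997) = 261.66×3 + 1220.23×3 + 6492.74×11 = 784.98 + 3660.69 + 71420.14 = 75865.81
ΣP(1997)·Q(1996) = 261.66×3 + 1220.23×3 + 6492.74×9 = 784.98 + 3660.69 + 58434.66 = 62880.33
Index = 75865.81 / 62880.33 × 100 = 120.6511

120.65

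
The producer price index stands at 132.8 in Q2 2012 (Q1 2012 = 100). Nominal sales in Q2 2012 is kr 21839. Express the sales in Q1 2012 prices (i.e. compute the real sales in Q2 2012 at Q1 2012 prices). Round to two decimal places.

16445.03

Real = Nominal ÷ (Index/100) = 21839 ÷ (132.8/100)
     = 21839 ÷ 1.328 = 16445.0301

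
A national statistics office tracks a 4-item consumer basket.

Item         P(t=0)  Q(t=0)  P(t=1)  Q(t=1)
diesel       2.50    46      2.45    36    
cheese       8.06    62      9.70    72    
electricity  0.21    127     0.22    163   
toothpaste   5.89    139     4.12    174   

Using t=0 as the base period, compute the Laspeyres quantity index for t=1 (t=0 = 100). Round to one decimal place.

Laspeyres quantity index uses base-period prices as weights.
ΣP(t=0)·Q(t=1) = 2.50×36 + 8.06×72 + 0.21×163 + 5.89×174 = 90 + 580.32 + 34.23 + 1024.86 = 1729.41
ΣP(t=0)·Q(t=0) = 2.50×46 + 8.06×62 + 0.21×127 + 5.89×139 = 115 + 499.72 + 26.67 + 818.71 = 1460.1
Index = 1729.41 / 1460.1 × 100 = 118.4446

118.4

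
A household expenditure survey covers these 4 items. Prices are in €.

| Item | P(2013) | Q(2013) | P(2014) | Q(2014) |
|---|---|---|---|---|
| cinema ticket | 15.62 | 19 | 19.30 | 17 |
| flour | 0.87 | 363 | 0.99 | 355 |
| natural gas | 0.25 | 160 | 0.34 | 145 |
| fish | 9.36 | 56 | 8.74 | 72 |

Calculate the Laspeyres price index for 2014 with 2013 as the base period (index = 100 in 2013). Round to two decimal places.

107.92

Laspeyres price index uses base-period quantities as weights.
ΣP(2014)·Q(2013) = 19.30×19 + 0.99×363 + 0.34×160 + 8.74×56 = 366.7 + 359.37 + 54.4 + 489.44 = 1269.91
ΣP(2013)·Q(2013) = 15.62×19 + 0.87×363 + 0.25×160 + 9.36×56 = 296.78 + 315.81 + 40 + 524.16 = 1176.75
Index = 1269.91 / 1176.75 × 100 = 107.9167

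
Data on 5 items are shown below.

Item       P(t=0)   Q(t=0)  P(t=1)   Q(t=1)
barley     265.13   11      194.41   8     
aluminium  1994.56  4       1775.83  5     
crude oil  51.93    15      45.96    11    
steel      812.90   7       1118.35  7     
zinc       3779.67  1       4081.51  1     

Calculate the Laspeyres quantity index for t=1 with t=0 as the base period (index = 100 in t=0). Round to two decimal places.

Laspeyres quantity index uses base-period prices as weights.
ΣP(t=0)·Q(t=1) = 265.13×8 + 1994.56×5 + 51.93×11 + 812.90×7 + 3779.67×1 = 2121.04 + 9972.8 + 571.23 + 5690.3 + 3779.67 = 22135.04
ΣP(t=0)·Q(t=0) = 265.13×11 + 1994.56×4 + 51.93×15 + 812.90×7 + 3779.67×1 = 2916.43 + 7978.24 + 778.95 + 5690.3 + 3779.67 = 21143.59
Index = 22135.04 / 21143.59 × 100 = 104.6891

104.69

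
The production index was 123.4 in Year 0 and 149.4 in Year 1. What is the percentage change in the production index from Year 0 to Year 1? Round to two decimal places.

Change = (149.4 − 123.4) / 123.4 × 100
       = 26.0 / 123.4 × 100 = 21.0697%

21.07%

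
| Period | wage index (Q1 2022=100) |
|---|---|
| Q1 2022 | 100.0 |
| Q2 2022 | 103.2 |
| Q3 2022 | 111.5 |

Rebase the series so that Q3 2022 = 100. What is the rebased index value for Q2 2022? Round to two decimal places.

92.56

Rebased(Q2 2022) = 103.2 / 111.5 × 100 = 92.5561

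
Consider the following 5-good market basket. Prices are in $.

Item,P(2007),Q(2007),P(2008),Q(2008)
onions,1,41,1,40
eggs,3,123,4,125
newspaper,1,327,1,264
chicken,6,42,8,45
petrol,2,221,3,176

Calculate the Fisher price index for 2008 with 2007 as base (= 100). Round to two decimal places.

Laspeyres component (base-period weights):
ΣP(2008)Q(2007) = 1×41 + 4×123 + 1×327 + 8×42 + 3×221 = 41 + 492 + 327 + 336 + 663 = 1859
ΣP(2007)Q(2007) = 1×41 + 3×123 + 1×327 + 6×42 + 2×221 = 41 + 369 + 327 + 252 + 442 = 1431
L = 1859 / 1431 × 100 = 129.9092
Paasche component (current-period weights):
ΣP(2008)Q(2008) = 1×40 + 4×125 + 1×264 + 8×45 + 3×176 = 40 + 500 + 264 + 360 + 528 = 1692
ΣP(2007)Q(2008) = 1×40 + 3×125 + 1×264 + 6×45 + 2×176 = 40 + 375 + 264 + 270 + 352 = 1301
P = 1692 / 1301 × 100 = 130.0538
Fisher = √(L × P) = √(129.9092 × 130.0538) = 129.9815

129.98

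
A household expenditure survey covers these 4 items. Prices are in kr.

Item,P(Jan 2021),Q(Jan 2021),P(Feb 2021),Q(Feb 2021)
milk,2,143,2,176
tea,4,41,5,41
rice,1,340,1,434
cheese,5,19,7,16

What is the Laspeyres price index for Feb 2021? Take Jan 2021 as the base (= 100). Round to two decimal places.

Laspeyres price index uses base-period quantities as weights.
ΣP(Feb 2021)·Q(Jan 2021) = 2×143 + 5×41 + 1×340 + 7×19 = 286 + 205 + 340 + 133 = 964
ΣP(Jan 2021)·Q(Jan 2021) = 2×143 + 4×41 + 1×340 + 5×19 = 286 + 164 + 340 + 95 = 885
Index = 964 / 885 × 100 = 108.9266

108.93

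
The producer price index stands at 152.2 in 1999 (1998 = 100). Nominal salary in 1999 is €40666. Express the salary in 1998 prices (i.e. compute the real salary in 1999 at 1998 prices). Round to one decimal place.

26718.8

Real = Nominal ÷ (Index/100) = 40666 ÷ (152.2/100)
     = 40666 ÷ 1.522 = 26718.7911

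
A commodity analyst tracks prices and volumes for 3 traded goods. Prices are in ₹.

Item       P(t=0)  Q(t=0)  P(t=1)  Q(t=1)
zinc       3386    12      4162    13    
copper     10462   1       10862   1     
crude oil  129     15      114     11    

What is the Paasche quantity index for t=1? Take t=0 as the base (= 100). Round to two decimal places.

105.93

Paasche quantity index uses current-period prices as weights.
ΣP(t=1)·Q(t=1) = 4162×13 + 10862×1 + 114×11 = 54106 + 10862 + 1254 = 66222
ΣP(t=1)·Q(t=0) = 4162×12 + 10862×1 + 114×15 = 49944 + 10862 + 1710 = 62516
Index = 66222 / 62516 × 100 = 105.9281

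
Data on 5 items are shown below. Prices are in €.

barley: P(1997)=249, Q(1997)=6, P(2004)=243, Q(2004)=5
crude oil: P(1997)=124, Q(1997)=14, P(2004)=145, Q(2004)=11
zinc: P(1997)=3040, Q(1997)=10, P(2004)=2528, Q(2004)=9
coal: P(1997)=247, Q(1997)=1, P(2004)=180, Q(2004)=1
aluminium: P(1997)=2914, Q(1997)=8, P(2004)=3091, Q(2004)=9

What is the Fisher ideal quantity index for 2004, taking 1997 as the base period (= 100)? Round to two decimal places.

99.24

Laspeyres component (base-period weights):
ΣP(1997)Q(2004) = 249×5 + 124×11 + 3040×9 + 247×1 + 2914×9 = 1245 + 1364 + 27360 + 247 + 26226 = 56442
ΣP(1997)Q(1997) = 249×6 + 124×14 + 3040×10 + 247×1 + 2914×8 = 1494 + 1736 + 30400 + 247 + 23312 = 57189
L = 56442 / 57189 × 100 = 98.6938
Paasche component (current-period weights):
ΣP(2004)Q(2004) = 243×5 + 145×11 + 2528×9 + 180×1 + 3091×9 = 1215 + 1595 + 22752 + 180 + 27819 = 53561
ΣP(2004)Q(1997) = 243×6 + 145×14 + 2528×10 + 180×1 + 3091×8 = 1458 + 2030 + 25280 + 180 + 24728 = 53676
P = 53561 / 53676 × 100 = 99.7858
Fisher = √(L × P) = √(98.6938 × 99.7858) = 99.2383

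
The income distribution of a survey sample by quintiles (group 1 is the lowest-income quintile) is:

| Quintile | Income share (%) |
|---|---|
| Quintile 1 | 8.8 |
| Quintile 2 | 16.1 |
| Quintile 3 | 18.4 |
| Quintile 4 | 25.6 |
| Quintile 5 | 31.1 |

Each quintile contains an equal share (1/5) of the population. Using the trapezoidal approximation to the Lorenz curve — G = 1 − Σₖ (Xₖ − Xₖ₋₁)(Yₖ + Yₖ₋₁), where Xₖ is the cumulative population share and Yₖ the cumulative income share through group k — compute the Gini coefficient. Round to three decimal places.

0.216

Cumulative income shares Yₖ: 0.0880, 0.2490, 0.4330, 0.6890, 1.0000
Σ (Xₖ−Xₖ₋₁)(Yₖ+Yₖ₋₁) = (1/5)(0.0880+0.0000) + (1/5)(0.2490+0.0880) + (1/5)(0.4330+0.2490) + (1/5)(0.6890+0.4330) + (1/5)(1.0000+0.6890)
  = 0.0176 + 0.0674 + 0.1364 + 0.2244 + 0.3378 = 0.7836
G = 1 − 0.7836 = 0.2164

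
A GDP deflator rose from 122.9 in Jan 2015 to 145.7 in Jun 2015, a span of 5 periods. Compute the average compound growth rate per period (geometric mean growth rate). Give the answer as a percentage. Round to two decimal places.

Growth factor = (145.7/122.9)^(1/5) = (1.185517)^(1/5) = 1.034622
Growth rate = 1.034622 − 1 = 0.034622 = 3.4622%

3.46%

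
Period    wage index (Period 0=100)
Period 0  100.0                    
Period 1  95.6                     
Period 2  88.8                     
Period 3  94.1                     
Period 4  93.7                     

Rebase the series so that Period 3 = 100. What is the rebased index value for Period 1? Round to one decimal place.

101.6

Rebased(Period 1) = 95.6 / 94.1 × 100 = 101.5940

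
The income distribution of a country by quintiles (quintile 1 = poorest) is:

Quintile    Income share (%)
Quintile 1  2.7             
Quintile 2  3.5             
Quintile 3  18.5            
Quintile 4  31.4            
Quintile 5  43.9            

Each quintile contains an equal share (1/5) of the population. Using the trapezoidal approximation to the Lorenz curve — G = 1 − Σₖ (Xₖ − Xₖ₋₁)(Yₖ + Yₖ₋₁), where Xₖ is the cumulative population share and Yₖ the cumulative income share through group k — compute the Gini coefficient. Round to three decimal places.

Cumulative income shares Yₖ: 0.0270, 0.0620, 0.2470, 0.5610, 1.0000
Σ (Xₖ−Xₖ₋₁)(Yₖ+Yₖ₋₁) = (1/5)(0.0270+0.0000) + (1/5)(0.0620+0.0270) + (1/5)(0.2470+0.0620) + (1/5)(0.5610+0.2470) + (1/5)(1.0000+0.5610)
  = 0.0054 + 0.0178 + 0.0618 + 0.1616 + 0.3122 = 0.5588
G = 1 − 0.5588 = 0.4412

0.441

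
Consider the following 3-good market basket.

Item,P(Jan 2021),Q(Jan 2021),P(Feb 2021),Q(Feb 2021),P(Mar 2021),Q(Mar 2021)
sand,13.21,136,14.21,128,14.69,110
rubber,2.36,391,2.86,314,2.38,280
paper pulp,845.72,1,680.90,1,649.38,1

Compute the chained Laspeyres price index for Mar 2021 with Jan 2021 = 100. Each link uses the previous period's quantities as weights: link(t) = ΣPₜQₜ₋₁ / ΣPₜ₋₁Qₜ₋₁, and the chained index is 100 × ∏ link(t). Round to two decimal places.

100.95

Link Jan 2021→Feb 2021:
ΣP(Feb 2021)Q(Jan 2021) = 14.21×136 + 2.86×391 + 680.90×1 = 1932.56 + 1118.26 + 680.9 = 3731.72
ΣP(Jan 2021)Q(Jan 2021) = 13.21×136 + 2.36×391 + 845.72×1 = 1796.56 + 922.76 + 845.72 = 3565.04
link = 3731.72/3565.04 = 1.046754
Link Feb 2021→Mar 2021:
ΣP(Mar 2021)Q(Feb 2021) = 14.69×128 + 2.38×314 + 649.38×1 = 1880.32 + 747.32 + 649.38 = 3277.02
ΣP(Feb 2021)Q(Feb 2021) = 14.21×128 + 2.86×314 + 680.90×1 = 1818.88 + 898.04 + 680.9 = 3397.82
link = 3277.02/3397.82 = 0.964448
Chained index = 100 × 1.046754 × 0.964448 = 100.9540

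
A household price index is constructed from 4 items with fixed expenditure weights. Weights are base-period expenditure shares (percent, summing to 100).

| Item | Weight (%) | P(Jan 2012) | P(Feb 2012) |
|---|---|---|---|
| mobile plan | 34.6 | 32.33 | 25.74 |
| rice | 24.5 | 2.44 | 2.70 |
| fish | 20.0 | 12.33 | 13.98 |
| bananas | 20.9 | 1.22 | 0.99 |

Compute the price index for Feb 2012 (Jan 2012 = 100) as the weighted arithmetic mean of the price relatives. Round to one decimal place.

94.3

mobile plan: 34.6 × (25.74/32.33) = 34.6 × 0.796165 = 27.5473
rice: 24.5 × (2.70/2.44) = 24.5 × 1.106557 = 27.1107
fish: 20.0 × (13.98/12.33) = 20.0 × 1.133820 = 22.6764
bananas: 20.9 × (0.99/1.22) = 20.9 × 0.811475 = 16.9598
Index = Σ wᵢ·(p₁ᵢ/p₀ᵢ) = 27.5473 + 27.1107 + 22.6764 + 16.9598 = 94.2942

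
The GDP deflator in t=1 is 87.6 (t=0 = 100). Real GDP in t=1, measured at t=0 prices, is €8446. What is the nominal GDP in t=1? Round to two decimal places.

7398.70

Nominal = Real × (Index/100) = 8446 × (87.6/100)
        = 8446 × 0.876 = 7398.6960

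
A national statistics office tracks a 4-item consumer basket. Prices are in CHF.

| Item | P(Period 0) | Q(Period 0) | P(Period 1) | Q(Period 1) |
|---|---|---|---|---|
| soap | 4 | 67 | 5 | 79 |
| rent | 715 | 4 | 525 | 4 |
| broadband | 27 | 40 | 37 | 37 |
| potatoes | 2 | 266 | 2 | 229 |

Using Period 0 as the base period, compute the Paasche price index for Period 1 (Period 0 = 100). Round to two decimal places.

Paasche price index uses current-period quantities as weights.
ΣP(Period 1)·Q(Period 1) = 5×79 + 525×4 + 37×37 + 2×229 = 395 + 2100 + 1369 + 458 = 4322
ΣP(Period 0)·Q(Period 1) = 4×79 + 715×4 + 27×37 + 2×229 = 316 + 2860 + 999 + 458 = 4633
Index = 4322 / 4633 × 100 = 93.2873

93.29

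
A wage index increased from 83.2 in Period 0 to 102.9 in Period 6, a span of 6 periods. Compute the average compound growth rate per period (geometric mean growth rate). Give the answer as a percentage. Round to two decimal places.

3.61%

Growth factor = (102.9/83.2)^(1/6) = (1.236779)^(1/6) = 1.036053
Growth rate = 1.036053 − 1 = 0.036053 = 3.6053%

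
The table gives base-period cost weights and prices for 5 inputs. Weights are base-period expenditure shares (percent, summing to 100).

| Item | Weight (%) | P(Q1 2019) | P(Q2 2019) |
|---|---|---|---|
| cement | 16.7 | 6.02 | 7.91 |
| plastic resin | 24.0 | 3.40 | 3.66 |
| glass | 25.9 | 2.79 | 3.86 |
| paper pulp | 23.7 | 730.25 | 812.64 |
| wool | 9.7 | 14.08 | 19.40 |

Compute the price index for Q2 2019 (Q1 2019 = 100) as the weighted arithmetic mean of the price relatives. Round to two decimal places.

cement: 16.7 × (7.91/6.02) = 16.7 × 1.313953 = 21.9430
plastic resin: 24.0 × (3.66/3.40) = 24.0 × 1.076471 = 25.8353
glass: 25.9 × (3.86/2.79) = 25.9 × 1.383513 = 35.8330
paper pulp: 23.7 × (812.64/730.25) = 23.7 × 1.112824 = 26.3739
wool: 9.7 × (19.40/14.08) = 9.7 × 1.377841 = 13.3651
Index = Σ wᵢ·(p₁ᵢ/p₀ᵢ) = 21.9430 + 25.8353 + 35.8330 + 26.3739 + 13.3651 = 123.3503

123.35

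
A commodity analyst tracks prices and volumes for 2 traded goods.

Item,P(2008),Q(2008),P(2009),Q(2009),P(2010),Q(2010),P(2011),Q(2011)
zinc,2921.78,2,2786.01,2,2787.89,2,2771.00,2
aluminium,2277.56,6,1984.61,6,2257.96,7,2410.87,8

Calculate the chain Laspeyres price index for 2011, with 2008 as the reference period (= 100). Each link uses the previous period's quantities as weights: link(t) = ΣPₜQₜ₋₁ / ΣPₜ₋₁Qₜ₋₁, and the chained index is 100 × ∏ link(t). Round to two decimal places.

102.78

Link 2008→2009:
ΣP(2009)Q(2008) = 2786.01×2 + 1984.61×6 = 5572.02 + 11907.66 = 17479.68
ΣP(2008)Q(2008) = 2921.78×2 + 2277.56×6 = 5843.56 + 13665.36 = 19508.92
link = 17479.68/19508.92 = 0.895984
Link 2009→2010:
ΣP(2010)Q(2009) = 2787.89×2 + 2257.96×6 = 5575.78 + 13547.76 = 19123.54
ΣP(2009)Q(2009) = 2786.01×2 + 1984.61×6 = 5572.02 + 11907.66 = 17479.68
link = 19123.54/17479.68 = 1.094044
Link 2010→2011:
ΣP(2011)Q(2010) = 2771.00×2 + 2410.87×7 = 5542 + 16876.09 = 22418.09
ΣP(2010)Q(2010) = 2787.89×2 + 2257.96×7 = 5575.78 + 15805.72 = 21381.5
link = 22418.09/21381.5 = 1.048481
Chained index = 100 × 0.895984 × 1.094044 × 1.048481 = 102.7769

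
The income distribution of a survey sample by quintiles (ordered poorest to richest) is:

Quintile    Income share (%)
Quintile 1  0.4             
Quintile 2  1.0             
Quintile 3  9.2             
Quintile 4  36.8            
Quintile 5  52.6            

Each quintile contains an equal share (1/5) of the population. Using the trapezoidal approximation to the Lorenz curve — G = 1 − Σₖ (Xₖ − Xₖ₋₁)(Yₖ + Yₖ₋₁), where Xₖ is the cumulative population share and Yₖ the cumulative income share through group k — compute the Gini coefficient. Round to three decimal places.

Cumulative income shares Yₖ: 0.0040, 0.0140, 0.1060, 0.4740, 1.0000
Σ (Xₖ−Xₖ₋₁)(Yₖ+Yₖ₋₁) = (1/5)(0.0040+0.0000) + (1/5)(0.0140+0.0040) + (1/5)(0.1060+0.0140) + (1/5)(0.4740+0.1060) + (1/5)(1.0000+0.4740)
  = 0.0008 + 0.0036 + 0.0240 + 0.1160 + 0.2948 = 0.4392
G = 1 − 0.4392 = 0.5608

0.561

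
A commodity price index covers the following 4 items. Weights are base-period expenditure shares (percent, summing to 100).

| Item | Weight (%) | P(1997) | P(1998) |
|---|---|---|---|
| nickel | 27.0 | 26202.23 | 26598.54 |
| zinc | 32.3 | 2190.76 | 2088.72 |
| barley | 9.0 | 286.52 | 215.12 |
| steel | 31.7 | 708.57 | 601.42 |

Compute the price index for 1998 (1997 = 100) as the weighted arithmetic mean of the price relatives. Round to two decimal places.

nickel: 27.0 × (26598.54/26202.23) = 27.0 × 1.015125 = 27.4084
zinc: 32.3 × (2088.72/2190.76) = 32.3 × 0.953423 = 30.7955
barley: 9.0 × (215.12/286.52) = 9.0 × 0.750803 = 6.7572
steel: 31.7 × (601.42/708.57) = 31.7 × 0.848780 = 26.9063
Index = Σ wᵢ·(p₁ᵢ/p₀ᵢ) = 27.4084 + 30.7955 + 6.7572 + 26.9063 = 91.8675

91.87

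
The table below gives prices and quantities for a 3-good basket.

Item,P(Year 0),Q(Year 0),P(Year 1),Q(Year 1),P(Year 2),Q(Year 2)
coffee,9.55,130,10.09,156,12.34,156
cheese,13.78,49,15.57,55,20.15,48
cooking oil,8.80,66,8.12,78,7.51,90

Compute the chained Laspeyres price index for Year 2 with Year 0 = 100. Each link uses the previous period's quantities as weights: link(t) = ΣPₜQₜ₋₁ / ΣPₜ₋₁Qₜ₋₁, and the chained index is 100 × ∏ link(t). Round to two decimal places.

123.47

Link Year 0→Year 1:
ΣP(Year 1)Q(Year 0) = 10.09×130 + 15.57×49 + 8.12×66 = 1311.7 + 762.93 + 535.92 = 2610.55
ΣP(Year 0)Q(Year 0) = 9.55×130 + 13.78×49 + 8.80×66 = 1241.5 + 675.22 + 580.8 = 2497.52
link = 2610.55/2497.52 = 1.045257
Link Year 1→Year 2:
ΣP(Year 2)Q(Year 1) = 12.34×156 + 20.15×55 + 7.51×78 = 1925.04 + 1108.25 + 585.78 = 3619.07
ΣP(Year 1)Q(Year 1) = 10.09×156 + 15.57×55 + 8.12×78 = 1574.04 + 856.35 + 633.36 = 3063.75
link = 3619.07/3063.75 = 1.181255
Chained index = 100 × 1.045257 × 1.181255 = 123.4715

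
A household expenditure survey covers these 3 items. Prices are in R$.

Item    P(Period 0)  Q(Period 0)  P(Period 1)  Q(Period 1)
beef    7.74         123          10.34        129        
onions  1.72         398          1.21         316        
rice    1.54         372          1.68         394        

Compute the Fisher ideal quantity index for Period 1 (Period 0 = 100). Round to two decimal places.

Laspeyres component (base-period weights):
ΣP(Period 0)Q(Period 1) = 7.74×129 + 1.72×316 + 1.54×394 = 998.46 + 543.52 + 606.76 = 2148.74
ΣP(Period 0)Q(Period 0) = 7.74×123 + 1.72×398 + 1.54×372 = 952.02 + 684.56 + 572.88 = 2209.46
L = 2148.74 / 2209.46 × 100 = 97.2518
Paasche component (current-period weights):
ΣP(Period 1)Q(Period 1) = 10.34×129 + 1.21×316 + 1.68×394 = 1333.86 + 382.36 + 661.92 = 2378.14
ΣP(Period 1)Q(Period 0) = 10.34×123 + 1.21×398 + 1.68×372 = 1271.82 + 481.58 + 624.96 = 2378.36
P = 2378.14 / 2378.36 × 100 = 99.9907
Fisher = √(L × P) = √(97.2518 × 99.9907) = 98.6118

98.61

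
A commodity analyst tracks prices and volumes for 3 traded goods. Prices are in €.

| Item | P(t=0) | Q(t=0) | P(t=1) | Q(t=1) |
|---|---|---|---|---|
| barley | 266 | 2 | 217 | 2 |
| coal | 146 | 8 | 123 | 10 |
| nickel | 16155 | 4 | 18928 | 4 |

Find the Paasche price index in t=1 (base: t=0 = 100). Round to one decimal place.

Paasche price index uses current-period quantities as weights.
ΣP(t=1)·Q(t=1) = 217×2 + 123×10 + 18928×4 = 434 + 1230 + 75712 = 77376
ΣP(t=0)·Q(t=1) = 266×2 + 146×10 + 16155×4 = 532 + 1460 + 64620 = 66612
Index = 77376 / 66612 × 100 = 116.1593

116.2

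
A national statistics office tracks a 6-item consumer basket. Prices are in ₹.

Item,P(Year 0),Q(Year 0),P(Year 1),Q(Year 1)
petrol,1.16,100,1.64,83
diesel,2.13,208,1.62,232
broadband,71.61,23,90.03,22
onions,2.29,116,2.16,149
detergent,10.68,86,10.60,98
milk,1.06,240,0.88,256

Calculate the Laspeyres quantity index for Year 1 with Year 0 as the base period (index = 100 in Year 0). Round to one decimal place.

105.0

Laspeyres quantity index uses base-period prices as weights.
ΣP(Year 0)·Q(Year 1) = 1.16×83 + 2.13×232 + 71.61×22 + 2.29×149 + 10.68×98 + 1.06×256 = 96.28 + 494.16 + 1575.42 + 341.21 + 1046.64 + 271.36 = 3825.07
ΣP(Year 0)·Q(Year 0) = 1.16×100 + 2.13×208 + 71.61×23 + 2.29×116 + 10.68×86 + 1.06×240 = 116 + 443.04 + 1647.03 + 265.64 + 918.48 + 254.4 = 3644.59
Index = 3825.07 / 3644.59 × 100 = 104.9520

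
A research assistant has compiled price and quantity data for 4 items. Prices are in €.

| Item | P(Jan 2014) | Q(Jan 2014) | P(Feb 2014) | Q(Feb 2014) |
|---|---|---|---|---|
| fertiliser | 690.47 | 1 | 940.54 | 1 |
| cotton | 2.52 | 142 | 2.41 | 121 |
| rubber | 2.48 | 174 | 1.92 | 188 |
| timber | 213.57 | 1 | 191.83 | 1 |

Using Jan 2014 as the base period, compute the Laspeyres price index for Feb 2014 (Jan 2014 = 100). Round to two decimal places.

106.81

Laspeyres price index uses base-period quantities as weights.
ΣP(Feb 2014)·Q(Jan 2014) = 940.54×1 + 2.41×142 + 1.92×174 + 191.83×1 = 940.54 + 342.22 + 334.08 + 191.83 = 1808.67
ΣP(Jan 2014)·Q(Jan 2014) = 690.47×1 + 2.52×142 + 2.48×174 + 213.57×1 = 690.47 + 357.84 + 431.52 + 213.57 = 1693.4
Index = 1808.67 / 1693.4 × 100 = 106.8070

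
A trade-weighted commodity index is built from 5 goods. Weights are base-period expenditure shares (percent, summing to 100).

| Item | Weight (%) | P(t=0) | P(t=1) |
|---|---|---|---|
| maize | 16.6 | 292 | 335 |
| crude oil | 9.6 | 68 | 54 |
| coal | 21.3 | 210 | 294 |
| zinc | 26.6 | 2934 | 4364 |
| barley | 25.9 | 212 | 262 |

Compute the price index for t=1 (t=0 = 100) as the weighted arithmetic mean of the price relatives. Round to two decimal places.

maize: 16.6 × (335/292) = 16.6 × 1.147260 = 19.0445
crude oil: 9.6 × (54/68) = 9.6 × 0.794118 = 7.6235
coal: 21.3 × (294/210) = 21.3 × 1.400000 = 29.8200
zinc: 26.6 × (4364/2934) = 26.6 × 1.487389 = 39.5646
barley: 25.9 × (262/212) = 25.9 × 1.235849 = 32.0085
Index = Σ wᵢ·(p₁ᵢ/p₀ᵢ) = 19.0445 + 7.6235 + 29.8200 + 39.5646 + 32.0085 = 128.0611

128.06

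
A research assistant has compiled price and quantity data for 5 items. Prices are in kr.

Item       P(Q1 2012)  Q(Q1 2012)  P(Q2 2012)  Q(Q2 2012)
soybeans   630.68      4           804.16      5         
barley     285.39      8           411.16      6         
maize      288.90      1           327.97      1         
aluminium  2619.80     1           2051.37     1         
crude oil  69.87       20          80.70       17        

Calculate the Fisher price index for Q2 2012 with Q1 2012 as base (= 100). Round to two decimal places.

Laspeyres component (base-period weights):
ΣP(Q2 2012)Q(Q1 2012) = 804.16×4 + 411.16×8 + 327.97×1 + 2051.37×1 + 80.70×20 = 3216.64 + 3289.28 + 327.97 + 2051.37 + 1614 = 10499.26
ΣP(Q1 2012)Q(Q1 2012) = 630.68×4 + 285.39×8 + 288.90×1 + 2619.80×1 + 69.87×20 = 2522.72 + 2283.12 + 288.9 + 2619.8 + 1397.4 = 9111.94
L = 10499.26 / 9111.94 × 100 = 115.2253
Paasche component (current-period weights):
ΣP(Q2 2012)Q(Q2 2012) = 804.16×5 + 411.16×6 + 327.97×1 + 2051.37×1 + 80.70×17 = 4020.8 + 2466.96 + 327.97 + 2051.37 + 1371.9 = 10239
ΣP(Q1 2012)Q(Q2 2012) = 630.68×5 + 285.39×6 + 288.90×1 + 2619.80×1 + 69.87×17 = 3153.4 + 1712.34 + 288.9 + 2619.8 + 1187.79 = 8962.23
P = 10239 / 8962.23 × 100 = 114.2461
Fisher = √(L × P) = √(115.2253 × 114.2461) = 114.7347

114.73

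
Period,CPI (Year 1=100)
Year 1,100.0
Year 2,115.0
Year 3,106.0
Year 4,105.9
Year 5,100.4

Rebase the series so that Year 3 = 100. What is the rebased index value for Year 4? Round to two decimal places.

Rebased(Year 4) = 105.9 / 106.0 × 100 = 99.9057

99.91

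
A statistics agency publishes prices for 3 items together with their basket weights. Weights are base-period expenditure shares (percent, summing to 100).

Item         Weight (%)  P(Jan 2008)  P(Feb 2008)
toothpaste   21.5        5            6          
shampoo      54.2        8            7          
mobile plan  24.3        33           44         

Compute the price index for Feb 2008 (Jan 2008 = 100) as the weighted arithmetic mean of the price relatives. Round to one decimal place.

105.6

toothpaste: 21.5 × (6/5) = 21.5 × 1.200000 = 25.8000
shampoo: 54.2 × (7/8) = 54.2 × 0.875000 = 47.4250
mobile plan: 24.3 × (44/33) = 24.3 × 1.333333 = 32.4000
Index = Σ wᵢ·(p₁ᵢ/p₀ᵢ) = 25.8000 + 47.4250 + 32.4000 = 105.6250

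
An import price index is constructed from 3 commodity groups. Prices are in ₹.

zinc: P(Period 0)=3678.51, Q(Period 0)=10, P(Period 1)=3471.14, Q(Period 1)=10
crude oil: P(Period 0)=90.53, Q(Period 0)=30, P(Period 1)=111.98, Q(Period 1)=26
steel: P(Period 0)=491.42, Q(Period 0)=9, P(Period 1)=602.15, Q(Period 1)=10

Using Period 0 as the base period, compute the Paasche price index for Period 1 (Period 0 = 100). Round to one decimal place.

99.1

Paasche price index uses current-period quantities as weights.
ΣP(Period 1)·Q(Period 1) = 3471.14×10 + 111.98×26 + 602.15×10 = 34711.4 + 2911.48 + 6021.5 = 43644.38
ΣP(Period 0)·Q(Period 1) = 3678.51×10 + 90.53×26 + 491.42×10 = 36785.1 + 2353.78 + 4914.2 = 44053.08
Index = 43644.38 / 44053.08 × 100 = 99.0723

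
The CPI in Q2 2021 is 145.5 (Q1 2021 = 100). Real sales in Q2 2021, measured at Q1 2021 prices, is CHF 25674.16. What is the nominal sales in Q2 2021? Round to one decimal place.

37355.9

Nominal = Real × (Index/100) = 25674.16 × (145.5/100)
        = 25674.16 × 1.455 = 37355.9028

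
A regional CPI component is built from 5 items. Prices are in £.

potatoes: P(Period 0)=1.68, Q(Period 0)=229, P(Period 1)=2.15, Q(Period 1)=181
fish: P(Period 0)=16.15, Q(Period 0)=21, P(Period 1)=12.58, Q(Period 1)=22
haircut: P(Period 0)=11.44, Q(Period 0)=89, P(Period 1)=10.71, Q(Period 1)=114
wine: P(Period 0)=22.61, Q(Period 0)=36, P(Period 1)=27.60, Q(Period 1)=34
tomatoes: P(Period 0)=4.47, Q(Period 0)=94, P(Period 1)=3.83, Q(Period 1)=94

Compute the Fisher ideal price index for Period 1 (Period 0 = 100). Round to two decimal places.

Laspeyres component (base-period weights):
ΣP(Period 1)Q(Period 0) = 2.15×229 + 12.58×21 + 10.71×89 + 27.60×36 + 3.83×94 = 492.35 + 264.18 + 953.19 + 993.6 + 360.02 = 3063.34
ΣP(Period 0)Q(Period 0) = 1.68×229 + 16.15×21 + 11.44×89 + 22.61×36 + 4.47×94 = 384.72 + 339.15 + 1018.16 + 813.96 + 420.18 = 2976.17
L = 3063.34 / 2976.17 × 100 = 102.9289
Paasche component (current-period weights):
ΣP(Period 1)Q(Period 1) = 2.15×181 + 12.58×22 + 10.71×114 + 27.60×34 + 3.83×94 = 389.15 + 276.76 + 1220.94 + 938.4 + 360.02 = 3185.27
ΣP(Period 0)Q(Period 1) = 1.68×181 + 16.15×22 + 11.44×114 + 22.61×34 + 4.47×94 = 304.08 + 355.3 + 1304.16 + 768.74 + 420.18 = 3152.46
P = 3185.27 / 3152.46 × 100 = 101.0408
Fisher = √(L × P) = √(102.9289 × 101.0408) = 101.9805

101.98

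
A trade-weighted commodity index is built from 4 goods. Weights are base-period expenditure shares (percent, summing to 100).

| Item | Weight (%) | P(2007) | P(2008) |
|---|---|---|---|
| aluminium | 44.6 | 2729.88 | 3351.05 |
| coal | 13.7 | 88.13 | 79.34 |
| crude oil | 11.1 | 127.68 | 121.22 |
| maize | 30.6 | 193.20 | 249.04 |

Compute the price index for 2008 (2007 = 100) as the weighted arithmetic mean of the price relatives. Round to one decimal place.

117.1

aluminium: 44.6 × (3351.05/2729.88) = 44.6 × 1.227545 = 54.7485
coal: 13.7 × (79.34/88.13) = 13.7 × 0.900261 = 12.3336
crude oil: 11.1 × (121.22/127.68) = 11.1 × 0.949405 = 10.5384
maize: 30.6 × (249.04/193.20) = 30.6 × 1.289027 = 39.4442
Index = Σ wᵢ·(p₁ᵢ/p₀ᵢ) = 54.7485 + 12.3336 + 10.5384 + 39.4442 = 117.0647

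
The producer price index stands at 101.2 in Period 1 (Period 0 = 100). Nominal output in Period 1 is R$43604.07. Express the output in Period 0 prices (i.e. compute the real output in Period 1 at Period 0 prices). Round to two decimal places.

Real = Nominal ÷ (Index/100) = 43604.07 ÷ (101.2/100)
     = 43604.07 ÷ 1.012 = 43087.0257

43087.03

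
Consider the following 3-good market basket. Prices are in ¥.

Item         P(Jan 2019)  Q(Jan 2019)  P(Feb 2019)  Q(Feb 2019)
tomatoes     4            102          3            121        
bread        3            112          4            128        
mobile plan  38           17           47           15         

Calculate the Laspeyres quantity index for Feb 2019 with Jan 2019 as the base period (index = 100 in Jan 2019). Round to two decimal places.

Laspeyres quantity index uses base-period prices as weights.
ΣP(Jan 2019)·Q(Feb 2019) = 4×121 + 3×128 + 38×15 = 484 + 384 + 570 = 1438
ΣP(Jan 2019)·Q(Jan 2019) = 4×102 + 3×112 + 38×17 = 408 + 336 + 646 = 1390
Index = 1438 / 1390 × 100 = 103.4532

103.45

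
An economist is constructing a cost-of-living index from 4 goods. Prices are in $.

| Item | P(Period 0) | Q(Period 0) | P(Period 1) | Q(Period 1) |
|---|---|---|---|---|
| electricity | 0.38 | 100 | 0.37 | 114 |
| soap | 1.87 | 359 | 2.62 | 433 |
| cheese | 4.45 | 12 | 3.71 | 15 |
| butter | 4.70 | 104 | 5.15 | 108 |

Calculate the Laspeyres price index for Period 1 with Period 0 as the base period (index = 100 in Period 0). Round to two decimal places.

124.46

Laspeyres price index uses base-period quantities as weights.
ΣP(Period 1)·Q(Period 0) = 0.37×100 + 2.62×359 + 3.71×12 + 5.15×104 = 37 + 940.58 + 44.52 + 535.6 = 1557.7
ΣP(Period 0)·Q(Period 0) = 0.38×100 + 1.87×359 + 4.45×12 + 4.70×104 = 38 + 671.33 + 53.4 + 488.8 = 1251.53
Index = 1557.7 / 1251.53 × 100 = 124.4637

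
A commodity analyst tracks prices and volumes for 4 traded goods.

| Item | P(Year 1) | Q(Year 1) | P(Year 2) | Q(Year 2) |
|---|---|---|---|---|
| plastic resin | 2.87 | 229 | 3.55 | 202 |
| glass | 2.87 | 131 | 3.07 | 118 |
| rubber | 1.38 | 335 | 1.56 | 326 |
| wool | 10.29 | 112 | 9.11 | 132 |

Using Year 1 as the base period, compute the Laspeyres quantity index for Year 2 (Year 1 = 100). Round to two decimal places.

102.97

Laspeyres quantity index uses base-period prices as weights.
ΣP(Year 1)·Q(Year 2) = 2.87×202 + 2.87×118 + 1.38×326 + 10.29×132 = 579.74 + 338.66 + 449.88 + 1358.28 = 2726.56
ΣP(Year 1)·Q(Year 1) = 2.87×229 + 2.87×131 + 1.38×335 + 10.29×112 = 657.23 + 375.97 + 462.3 + 1152.48 = 2647.98
Index = 2726.56 / 2647.98 × 100 = 102.9675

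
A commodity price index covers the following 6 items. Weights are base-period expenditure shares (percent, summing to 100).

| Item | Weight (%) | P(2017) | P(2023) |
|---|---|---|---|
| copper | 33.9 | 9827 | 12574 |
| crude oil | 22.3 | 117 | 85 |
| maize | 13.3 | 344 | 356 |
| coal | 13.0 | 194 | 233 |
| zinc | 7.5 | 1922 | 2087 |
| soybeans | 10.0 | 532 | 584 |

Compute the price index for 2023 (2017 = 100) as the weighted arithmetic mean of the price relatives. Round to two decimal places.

copper: 33.9 × (12574/9827) = 33.9 × 1.279536 = 43.3763
crude oil: 22.3 × (85/117) = 22.3 × 0.726496 = 16.2009
maize: 13.3 × (356/344) = 13.3 × 1.034884 = 13.7640
coal: 13.0 × (233/194) = 13.0 × 1.201031 = 15.6134
zinc: 7.5 × (2087/1922) = 7.5 × 1.085848 = 8.1439
soybeans: 10.0 × (584/532) = 10.0 × 1.097744 = 10.9774
Index = Σ wᵢ·(p₁ᵢ/p₀ᵢ) = 43.3763 + 16.2009 + 13.7640 + 15.6134 + 8.1439 + 10.9774 = 108.0758

108.08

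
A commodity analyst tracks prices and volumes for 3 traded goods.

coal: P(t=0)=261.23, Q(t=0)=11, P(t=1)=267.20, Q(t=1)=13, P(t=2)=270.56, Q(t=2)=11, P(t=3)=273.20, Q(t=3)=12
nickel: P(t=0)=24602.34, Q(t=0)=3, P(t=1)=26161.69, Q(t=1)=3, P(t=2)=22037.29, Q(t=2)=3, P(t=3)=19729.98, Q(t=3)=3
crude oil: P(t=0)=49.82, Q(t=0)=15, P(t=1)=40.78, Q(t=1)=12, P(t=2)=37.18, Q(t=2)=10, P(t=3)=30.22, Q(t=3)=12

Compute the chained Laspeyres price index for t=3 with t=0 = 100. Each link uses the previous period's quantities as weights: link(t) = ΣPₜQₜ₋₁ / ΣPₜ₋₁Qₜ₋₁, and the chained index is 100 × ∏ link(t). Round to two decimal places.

81.03

Link t=0→t=1:
ΣP(t=1)Q(t=0) = 267.20×11 + 26161.69×3 + 40.78×15 = 2939.2 + 78485.07 + 611.7 = 82035.97
ΣP(t=0)Q(t=0) = 261.23×11 + 24602.34×3 + 49.82×15 = 2873.53 + 73807.02 + 747.3 = 77427.85
link = 82035.97/77427.85 = 1.059515
Link t=1→t=2:
ΣP(t=2)Q(t=1) = 270.56×13 + 22037.29×3 + 37.18×12 = 3517.28 + 66111.87 + 446.16 = 70075.31
ΣP(t=1)Q(t=1) = 267.20×13 + 26161.69×3 + 40.78×12 = 3473.6 + 78485.07 + 489.36 = 82448.03
link = 70075.31/82448.03 = 0.849933
Link t=2→t=3:
ΣP(t=3)Q(t=2) = 273.20×11 + 19729.98×3 + 30.22×10 = 3005.2 + 59189.94 + 302.2 = 62497.34
ΣP(t=2)Q(t=2) = 270.56×11 + 22037.29×3 + 37.18×10 = 2976.16 + 66111.87 + 371.8 = 69459.83
link = 62497.34/69459.83 = 0.899762
Chained index = 100 × 1.059515 × 0.849933 × 0.899762 = 81.0251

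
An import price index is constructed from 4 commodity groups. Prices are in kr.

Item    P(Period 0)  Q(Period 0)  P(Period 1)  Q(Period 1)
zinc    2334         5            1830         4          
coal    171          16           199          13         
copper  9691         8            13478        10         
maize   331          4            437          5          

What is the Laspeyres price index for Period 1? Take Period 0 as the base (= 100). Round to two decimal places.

130.72

Laspeyres price index uses base-period quantities as weights.
ΣP(Period 1)·Q(Period 0) = 1830×5 + 199×16 + 13478×8 + 437×4 = 9150 + 3184 + 107824 + 1748 = 121906
ΣP(Period 0)·Q(Period 0) = 2334×5 + 171×16 + 9691×8 + 331×4 = 11670 + 2736 + 77528 + 1324 = 93258
Index = 121906 / 93258 × 100 = 130.7191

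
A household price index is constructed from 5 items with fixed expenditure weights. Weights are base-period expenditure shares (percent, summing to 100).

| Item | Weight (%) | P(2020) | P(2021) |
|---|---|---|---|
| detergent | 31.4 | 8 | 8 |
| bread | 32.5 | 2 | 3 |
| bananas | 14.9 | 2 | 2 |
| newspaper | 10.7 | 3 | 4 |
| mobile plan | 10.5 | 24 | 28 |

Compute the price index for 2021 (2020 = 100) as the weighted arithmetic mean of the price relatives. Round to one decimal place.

121.6

detergent: 31.4 × (8/8) = 31.4 × 1.000000 = 31.4000
bread: 32.5 × (3/2) = 32.5 × 1.500000 = 48.7500
bananas: 14.9 × (2/2) = 14.9 × 1.000000 = 14.9000
newspaper: 10.7 × (4/3) = 10.7 × 1.333333 = 14.2667
mobile plan: 10.5 × (28/24) = 10.5 × 1.166667 = 12.2500
Index = Σ wᵢ·(p₁ᵢ/p₀ᵢ) = 31.4000 + 48.7500 + 14.9000 + 14.2667 + 12.2500 = 121.5667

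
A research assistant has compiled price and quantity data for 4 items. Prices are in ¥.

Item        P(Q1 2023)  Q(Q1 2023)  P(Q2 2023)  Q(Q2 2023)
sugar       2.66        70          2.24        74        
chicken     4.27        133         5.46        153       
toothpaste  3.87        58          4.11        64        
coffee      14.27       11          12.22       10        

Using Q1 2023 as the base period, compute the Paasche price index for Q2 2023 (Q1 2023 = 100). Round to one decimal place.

111.8

Paasche price index uses current-period quantities as weights.
ΣP(Q2 2023)·Q(Q2 2023) = 2.24×74 + 5.46×153 + 4.11×64 + 12.22×10 = 165.76 + 835.38 + 263.04 + 122.2 = 1386.38
ΣP(Q1 2023)·Q(Q2 2023) = 2.66×74 + 4.27×153 + 3.87×64 + 14.27×10 = 196.84 + 653.31 + 247.68 + 142.7 = 1240.53
Index = 1386.38 / 1240.53 × 100 = 111.7571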